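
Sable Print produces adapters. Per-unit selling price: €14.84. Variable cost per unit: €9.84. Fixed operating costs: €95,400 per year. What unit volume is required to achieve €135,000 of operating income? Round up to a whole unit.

Contribution margin per unit = €14.84 − €9.84 = €5.00.
Units = (FC + target) / CM = (€95,400 + €135,000) / €5.00 = 46,080.00, so 46,080 adapters.

46,080 adapters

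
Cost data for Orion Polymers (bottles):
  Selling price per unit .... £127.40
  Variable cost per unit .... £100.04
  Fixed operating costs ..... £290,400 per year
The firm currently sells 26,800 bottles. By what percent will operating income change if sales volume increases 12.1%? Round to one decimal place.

+20.0%

At 26,800 units, contribution = 26,800 × £27.36 = £733,248.00.
Operating income = contribution − fixed costs = £733,248.00 − £290,400 = £442,848.00.
So DOL = total CM / EBIT = £733,248.00 / £442,848.00 = 1.6558.
Operating income changes by 1.6558 × +12.1% = +20.0%.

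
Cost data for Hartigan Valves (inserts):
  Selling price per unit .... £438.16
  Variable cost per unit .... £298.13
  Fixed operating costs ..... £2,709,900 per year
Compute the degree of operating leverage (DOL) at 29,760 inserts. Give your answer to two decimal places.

Total contribution margin = 29,760 × £140.03 = £4,167,292.80.
Subtracting fixed costs: EBIT = £4,167,292.80 − £2,709,900 = £1,457,392.80.
So DOL = total CM / EBIT = £4,167,292.80 / £1,457,392.80 = 2.8594.

2.86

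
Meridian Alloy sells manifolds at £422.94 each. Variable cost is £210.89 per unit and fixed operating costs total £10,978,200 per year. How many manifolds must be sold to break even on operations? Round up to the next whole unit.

51,772 manifolds

Unit CM = price − variable cost = £422.94 − £210.89 = £212.05.
Break-even volume = fixed costs ÷ CM per unit = £10,978,200 ÷ £212.05 = 51,771.75, so 51,772 manifolds.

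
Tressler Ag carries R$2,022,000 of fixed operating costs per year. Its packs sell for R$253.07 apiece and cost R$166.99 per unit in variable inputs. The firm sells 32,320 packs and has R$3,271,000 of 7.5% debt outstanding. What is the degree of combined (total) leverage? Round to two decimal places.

Total contribution margin = 32,320 × R$86.08 = R$2,782,105.60.
EBIT = R$2,782,105.60 − R$2,022,000 = R$760,105.60. Interest = R$245,325.00.
DOL = R$2,782,105.60 ÷ R$760,105.60 = 3.6602; DFL = R$760,105.60 ÷ R$514,780.60 = 1.4766.
Combined leverage = 3.6602 × 1.4766 = 5.4047.

5.40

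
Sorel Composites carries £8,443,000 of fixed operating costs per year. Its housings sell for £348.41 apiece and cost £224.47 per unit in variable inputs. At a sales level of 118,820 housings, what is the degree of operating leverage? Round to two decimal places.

2.34

At 118,820 units, contribution = 118,820 × £123.94 = £14,726,550.80.
Operating income = contribution − fixed costs = £14,726,550.80 − £8,443,000 = £6,283,550.80.
DOL = contribution ÷ EBIT = £14,726,550.80 ÷ £6,283,550.80 = 2.3437.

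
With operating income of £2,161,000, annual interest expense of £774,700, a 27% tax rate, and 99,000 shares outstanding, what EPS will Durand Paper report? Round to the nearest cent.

Interest = £774,700.00, so EBT = £2,161,000 − £774,700.00 = £1,386,300.00.
After tax at 27%: net income = £1,386,300.00 × 0.73 = £1,011,999.00.
EPS = £1,011,999.00 ÷ 99,000 = £10.22.

£10.22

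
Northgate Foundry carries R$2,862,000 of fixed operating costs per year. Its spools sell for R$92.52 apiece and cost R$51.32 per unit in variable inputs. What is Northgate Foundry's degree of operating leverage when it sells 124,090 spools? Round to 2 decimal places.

Contribution at this volume is 124,090 × R$41.20 = R$5,112,508.00.
EBIT = R$5,112,508.00 − R$2,862,000 = R$2,250,508.00.
So DOL = total CM / EBIT = R$5,112,508.00 / R$2,250,508.00 = 2.2717.

2.27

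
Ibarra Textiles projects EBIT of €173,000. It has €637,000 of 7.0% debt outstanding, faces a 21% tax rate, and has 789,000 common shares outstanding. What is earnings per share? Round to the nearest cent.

€0.13

Pre-tax income = €173,000 − €44,590.00 = €128,410.00.
After tax at 21%: net income = €128,410.00 × 0.79 = €101,443.90.
EPS = €101,443.90 ÷ 789,000 = €0.13.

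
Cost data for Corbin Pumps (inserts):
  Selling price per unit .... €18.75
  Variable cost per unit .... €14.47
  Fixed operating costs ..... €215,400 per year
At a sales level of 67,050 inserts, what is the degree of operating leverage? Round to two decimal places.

At 67,050 units, contribution = 67,050 × €4.28 = €286,974.00.
Subtracting fixed costs: EBIT = €286,974.00 − €215,400 = €71,574.00.
DOL = contribution ÷ EBIT = €286,974.00 ÷ €71,574.00 = 4.0095.

4.01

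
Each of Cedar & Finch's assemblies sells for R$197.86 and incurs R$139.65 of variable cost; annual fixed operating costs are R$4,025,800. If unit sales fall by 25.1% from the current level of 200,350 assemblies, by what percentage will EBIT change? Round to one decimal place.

Total contribution margin = 200,350 × R$58.21 = R$11,662,373.50.
EBIT = R$11,662,373.50 − R$4,025,800 = R$7,636,573.50.
DOL = contribution ÷ EBIT = R$11,662,373.50 ÷ R$7,636,573.50 = 1.5272.
Operating income changes by 1.5272 × -25.1% = -38.3%.

-38.3%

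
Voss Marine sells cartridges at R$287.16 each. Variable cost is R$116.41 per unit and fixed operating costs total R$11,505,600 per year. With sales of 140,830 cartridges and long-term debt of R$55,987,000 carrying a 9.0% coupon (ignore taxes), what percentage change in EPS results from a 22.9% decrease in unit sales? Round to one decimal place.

-73.4%

At 140,830 units, contribution = 140,830 × R$170.75 = R$24,046,722.50.
Operating income = contribution − fixed costs = R$24,046,722.50 − R$11,505,600 = R$12,541,122.50.
After interest of R$5,038,830.00, pre-tax earnings = R$7,502,292.50.
Degree of combined leverage = contribution ÷ (EBIT − I) = R$24,046,722.50 ÷ R$7,502,292.50 = 3.2052.
EPS therefore changes by 3.2052 × (-22.9%) = -73.4%.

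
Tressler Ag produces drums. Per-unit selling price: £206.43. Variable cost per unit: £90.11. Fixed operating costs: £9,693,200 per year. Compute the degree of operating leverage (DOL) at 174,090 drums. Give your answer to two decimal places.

1.92

At 174,090 units, contribution = 174,090 × £116.32 = £20,250,148.80.
Operating income = contribution − fixed costs = £20,250,148.80 − £9,693,200 = £10,556,948.80.
So DOL = total CM / EBIT = £20,250,148.80 / £10,556,948.80 = 1.9182.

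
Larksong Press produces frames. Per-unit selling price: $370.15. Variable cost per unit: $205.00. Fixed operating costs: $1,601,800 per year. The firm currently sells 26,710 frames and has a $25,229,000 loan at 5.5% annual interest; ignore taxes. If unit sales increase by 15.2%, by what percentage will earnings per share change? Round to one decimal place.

+47.2%

Total contribution margin = 26,710 × $165.15 = $4,411,156.50.
Operating income = contribution − fixed costs = $4,411,156.50 − $1,601,800 = $2,809,356.50.
Interest = $1,387,595.00, so EBIT − I = $1,421,761.50.
Degree of combined leverage = contribution ÷ (EBIT − I) = $4,411,156.50 ÷ $1,421,761.50 = 3.1026.
EPS therefore changes by 3.1026 × (+15.2%) = +47.2%.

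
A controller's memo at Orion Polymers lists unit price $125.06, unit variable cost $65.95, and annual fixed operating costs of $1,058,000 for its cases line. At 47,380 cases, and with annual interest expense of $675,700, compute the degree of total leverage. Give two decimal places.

2.62

Contribution at this volume is 47,380 × $59.11 = $2,800,631.80.
Operating income = contribution − fixed costs = $2,800,631.80 − $1,058,000 = $1,742,631.80. Interest = $675,700.00, so EBIT − I = $1,066,931.80.
DCL = contribution ÷ (EBIT − I) = $2,800,631.80 ÷ $1,066,931.80 = 2.6249.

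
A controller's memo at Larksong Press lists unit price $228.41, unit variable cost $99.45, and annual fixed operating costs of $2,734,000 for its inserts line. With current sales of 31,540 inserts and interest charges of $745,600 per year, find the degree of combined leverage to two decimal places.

Contribution at this volume is 31,540 × $128.96 = $4,067,398.40.
Operating income = contribution − fixed costs = $4,067,398.40 − $2,734,000 = $1,333,398.40. Interest = $745,600.00.
DOL = $4,067,398.40 ÷ $1,333,398.40 = 3.0504; DFL = $1,333,398.40 ÷ $587,798.40 = 2.2685.
Combined leverage = 3.0504 × 2.2685 = 6.9198.

6.92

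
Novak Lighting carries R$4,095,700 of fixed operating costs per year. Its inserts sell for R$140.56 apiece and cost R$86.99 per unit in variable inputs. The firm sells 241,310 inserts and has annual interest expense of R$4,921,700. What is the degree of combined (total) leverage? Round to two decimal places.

3.31

Contribution at this volume is 241,310 × R$53.57 = R$12,926,976.70.
EBIT = R$12,926,976.70 − R$4,095,700 = R$8,831,276.70. Interest = R$4,921,700.00, so EBIT − I = R$3,909,576.70.
Degree of total leverage = total CM / (EBIT − interest) = R$12,926,976.70 / R$3,909,576.70 = 3.3065.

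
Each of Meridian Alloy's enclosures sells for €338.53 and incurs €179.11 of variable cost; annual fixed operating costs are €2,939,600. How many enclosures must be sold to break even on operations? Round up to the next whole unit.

18,440 enclosures

Contribution margin per unit = €338.53 − €179.11 = €159.42.
Units to break even: €2,939,600 ÷ €159.42 = 18,439.34, rounded up to 18,440.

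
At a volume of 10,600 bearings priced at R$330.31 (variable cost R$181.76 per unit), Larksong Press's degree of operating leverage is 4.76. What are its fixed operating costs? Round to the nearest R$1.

R$1,243,825

At 10,600 units, contribution = 10,600 × R$148.55 = R$1,574,630.00.
Since DOL = CM ÷ EBIT, EBIT = R$1,574,630.00 ÷ 4.76 = R$330,804.62.
Fixed costs = CM − EBIT = R$1,574,630.00 − R$330,804.62 = R$1,243,825.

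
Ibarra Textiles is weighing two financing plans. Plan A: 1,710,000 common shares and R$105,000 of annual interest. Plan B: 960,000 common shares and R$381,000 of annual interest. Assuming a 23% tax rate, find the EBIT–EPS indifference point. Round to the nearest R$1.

R$734,280

Set EPS_A = EPS_B: (EBIT − R$105,000)(1 − 0.23) ÷ 1,710,000 = (EBIT − R$381,000)(1 − 0.23) ÷ 960,000.
The (1 − t) factor cancels: (EBIT − 105,000) × 960,000 = (EBIT − 381,000) × 1,710,000.
EBIT × (1,710,000 − 960,000) = 381,000 × 1,710,000 − 105,000 × 960,000 = 550,710,000,000, so EBIT = 550,710,000,000 ÷ 750,000 = 734,280.00.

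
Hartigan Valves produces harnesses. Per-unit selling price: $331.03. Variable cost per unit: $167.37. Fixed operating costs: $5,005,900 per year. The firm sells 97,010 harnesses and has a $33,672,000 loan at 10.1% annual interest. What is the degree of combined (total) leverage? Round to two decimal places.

2.13

Total contribution margin = 97,010 × $163.66 = $15,876,656.60.
Subtracting fixed costs: EBIT = $15,876,656.60 − $5,005,900 = $10,870,756.60. Interest = $3,400,872.00, so EBIT − I = $7,469,884.60.
Degree of total leverage = total CM / (EBIT − interest) = $15,876,656.60 / $7,469,884.60 = 2.1254.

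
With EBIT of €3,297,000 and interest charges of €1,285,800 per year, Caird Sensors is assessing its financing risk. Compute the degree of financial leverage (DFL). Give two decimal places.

Interest = €1,285,800.00.
Degree of financial leverage = EBIT / (EBIT − interest) = €3,297,000 / €2,011,200.00 = 1.6393.

1.64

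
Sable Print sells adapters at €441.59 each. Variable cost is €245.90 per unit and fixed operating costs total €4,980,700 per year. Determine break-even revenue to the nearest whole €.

€11,239,344

CM per unit = €441.59 − €245.90 = €195.69; CM ratio = €195.69 / €441.59 = 0.4431.
Break-even revenue = fixed costs × price ÷ CM = €4,980,700 × €441.59 ÷ €195.69 = €11,239,344.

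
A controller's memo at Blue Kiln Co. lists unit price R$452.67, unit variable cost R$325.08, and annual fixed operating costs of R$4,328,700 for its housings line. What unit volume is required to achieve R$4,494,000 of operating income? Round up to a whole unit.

69,149 housings

Unit CM = price − variable cost = R$452.67 − R$325.08 = R$127.59.
Need Q such that Q × R$127.59 − R$4,328,700 = R$4,494,000, i.e. Q = R$8,822,700 / R$127.59 = 69,148.84 → 69,149.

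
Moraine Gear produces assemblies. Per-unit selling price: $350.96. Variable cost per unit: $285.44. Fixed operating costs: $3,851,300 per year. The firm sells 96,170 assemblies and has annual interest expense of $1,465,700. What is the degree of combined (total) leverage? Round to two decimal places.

At 96,170 units, contribution = 96,170 × $65.52 = $6,301,058.40.
EBIT = $6,301,058.40 − $3,851,300 = $2,449,758.40. Interest = $1,465,700.00.
DOL = $6,301,058.40 ÷ $2,449,758.40 = 2.5721; DFL = $2,449,758.40 ÷ $984,058.40 = 2.4894.
Combined leverage = 2.5721 × 2.4894 = 6.4030.

6.40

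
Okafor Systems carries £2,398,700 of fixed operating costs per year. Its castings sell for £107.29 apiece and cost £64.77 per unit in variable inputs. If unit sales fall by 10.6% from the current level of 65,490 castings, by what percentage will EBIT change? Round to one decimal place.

-76.5%

At 65,490 units, contribution = 65,490 × £42.52 = £2,784,634.80.
Subtracting fixed costs: EBIT = £2,784,634.80 − £2,398,700 = £385,934.80.
Degree of operating leverage = £2,784,634.80 / £385,934.80 = 7.2153.
So EBIT moves 7.2153 × (-10.6%) = -76.5%.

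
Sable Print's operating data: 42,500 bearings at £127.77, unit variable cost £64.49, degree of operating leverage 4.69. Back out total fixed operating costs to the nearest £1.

£2,115,967

Total contribution margin = 42,500 × £63.28 = £2,689,400.00.
Since DOL = CM ÷ EBIT, EBIT = £2,689,400.00 ÷ 4.69 = £573,432.84.
And FC = contribution − EBIT = £2,689,400.00 − £573,432.84 = £2,115,967.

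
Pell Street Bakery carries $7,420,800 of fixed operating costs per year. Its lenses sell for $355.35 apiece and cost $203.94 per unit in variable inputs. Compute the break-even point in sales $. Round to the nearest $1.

CM per unit = $355.35 − $203.94 = $151.41; CM ratio = $151.41 / $355.35 = 0.4261.
Break-even revenue = fixed costs × price ÷ CM = $7,420,800 × $355.35 ÷ $151.41 = $17,416,163.

$17,416,163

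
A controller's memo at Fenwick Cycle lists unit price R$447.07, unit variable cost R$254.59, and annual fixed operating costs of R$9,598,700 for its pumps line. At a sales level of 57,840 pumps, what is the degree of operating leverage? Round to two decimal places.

At 57,840 units, contribution = 57,840 × R$192.48 = R$11,133,043.20.
Subtracting fixed costs: EBIT = R$11,133,043.20 − R$9,598,700 = R$1,534,343.20.
DOL = contribution ÷ EBIT = R$11,133,043.20 ÷ R$1,534,343.20 = 7.2559.

7.26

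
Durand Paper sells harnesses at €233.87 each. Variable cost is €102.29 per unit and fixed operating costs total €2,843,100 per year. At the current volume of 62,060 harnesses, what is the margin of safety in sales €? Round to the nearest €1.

Each unit contributes €233.87 − €102.29 = €131.58. Break-even units = €2,843,100 ÷ €131.58 = 21,607.39; break-even revenue = 21,607.39 × €233.87 = €5,053,319.63.
Current sales = 62,060 × €233.87 = €14,513,972.20.
Margin of safety = €14,513,972.20 − €5,053,319.63 = €9,460,653.

€9,460,653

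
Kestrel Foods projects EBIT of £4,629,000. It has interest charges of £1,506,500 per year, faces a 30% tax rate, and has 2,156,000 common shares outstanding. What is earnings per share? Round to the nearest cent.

£1.01

Interest = £1,506,500.00, so EBT = £4,629,000 − £1,506,500.00 = £3,122,500.00.
After tax at 30%: net income = £3,122,500.00 × 0.70 = £2,185,750.00.
Per share: £2,185,750.00 / 2,156,000 shares = £1.01.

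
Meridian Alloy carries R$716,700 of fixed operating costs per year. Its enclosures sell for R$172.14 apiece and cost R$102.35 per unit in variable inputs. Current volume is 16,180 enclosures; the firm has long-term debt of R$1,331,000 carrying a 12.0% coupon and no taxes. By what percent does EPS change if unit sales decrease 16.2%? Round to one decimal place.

-72.4%

At 16,180 units, contribution = 16,180 × R$69.79 = R$1,129,202.20.
Operating income = contribution − fixed costs = R$1,129,202.20 − R$716,700 = R$412,502.20.
After interest of R$159,720.00, pre-tax earnings = R$252,782.20.
Degree of combined leverage = contribution ÷ (EBIT − I) = R$1,129,202.20 ÷ R$252,782.20 = 4.4671.
EPS therefore changes by 4.4671 × (-16.2%) = -72.4%.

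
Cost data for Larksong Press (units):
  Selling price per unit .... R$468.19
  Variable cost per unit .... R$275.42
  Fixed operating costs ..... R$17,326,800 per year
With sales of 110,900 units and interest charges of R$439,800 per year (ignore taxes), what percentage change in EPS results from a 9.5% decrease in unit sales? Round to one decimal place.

Contribution at this volume is 110,900 × R$192.77 = R$21,378,193.00.
Subtracting fixed costs: EBIT = R$21,378,193.00 − R$17,326,800 = R$4,051,393.00.
Interest = R$439,800.00, so EBIT − I = R$3,611,593.00.
Degree of combined leverage = contribution ÷ (EBIT − I) = R$21,378,193.00 ÷ R$3,611,593.00 = 5.9193.
EPS therefore changes by 5.9193 × (-9.5%) = -56.2%.

-56.2%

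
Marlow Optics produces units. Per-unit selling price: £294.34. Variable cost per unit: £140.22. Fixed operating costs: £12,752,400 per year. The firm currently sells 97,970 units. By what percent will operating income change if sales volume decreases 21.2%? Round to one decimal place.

-136.4%

Contribution at this volume is 97,970 × £154.12 = £15,099,136.40.
Operating income = contribution − fixed costs = £15,099,136.40 − £12,752,400 = £2,346,736.40.
DOL = contribution ÷ EBIT = £15,099,136.40 ÷ £2,346,736.40 = 6.4341.
%ΔEBIT = DOL × %ΔSales = 6.4341 × -21.2% = -136.4%.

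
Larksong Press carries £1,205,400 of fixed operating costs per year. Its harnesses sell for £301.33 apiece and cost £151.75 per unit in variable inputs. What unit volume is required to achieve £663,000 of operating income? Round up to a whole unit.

12,491 harnesses

Contribution margin per unit = £301.33 − £151.75 = £149.58.
Units = (FC + target) / CM = (£1,205,400 + £663,000) / £149.58 = 12,490.97, so 12,491 harnesses.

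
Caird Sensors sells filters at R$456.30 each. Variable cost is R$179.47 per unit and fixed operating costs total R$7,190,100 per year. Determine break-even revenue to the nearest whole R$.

R$11,851,471

Contribution margin per unit = R$456.30 − R$179.47 = R$276.83, a CM ratio of R$276.83 ÷ R$456.30 = 0.6067.
Break-even sales = FC ÷ CM ratio = R$7,190,100 × R$456.30 / R$276.83 = R$11,851,471.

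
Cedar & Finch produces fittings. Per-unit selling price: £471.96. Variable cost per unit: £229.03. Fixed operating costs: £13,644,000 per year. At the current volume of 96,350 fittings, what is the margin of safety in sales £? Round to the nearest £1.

£18,966,030

Each unit contributes £471.96 − £229.03 = £242.93. Break-even units = £13,644,000 ÷ £242.93 = 56,164.33; break-even revenue = 56,164.33 × £471.96 = £26,507,315.85.
Current sales = 96,350 × £471.96 = £45,473,346.00.
Margin of safety = £45,473,346.00 − £26,507,315.85 = £18,966,030.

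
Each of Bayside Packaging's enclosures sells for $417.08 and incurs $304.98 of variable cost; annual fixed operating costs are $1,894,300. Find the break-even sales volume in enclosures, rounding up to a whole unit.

16,899 enclosures

Contribution margin per unit = $417.08 − $304.98 = $112.10.
Units to break even: $1,894,300 ÷ $112.10 = 16,898.31, rounded up to 16,899.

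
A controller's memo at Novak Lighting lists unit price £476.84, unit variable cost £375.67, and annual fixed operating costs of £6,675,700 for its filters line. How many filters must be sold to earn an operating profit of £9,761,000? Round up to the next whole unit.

Each unit contributes £476.84 − £375.67 = £101.17.
Required volume = (fixed costs + target profit) ÷ CM = (£6,675,700 + £9,761,000) ÷ £101.17 = 162,466.15, so 162,467 filters.

162,467 filters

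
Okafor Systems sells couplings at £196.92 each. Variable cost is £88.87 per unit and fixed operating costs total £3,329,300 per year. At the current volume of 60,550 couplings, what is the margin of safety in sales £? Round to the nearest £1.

Unit CM = price − variable cost = £196.92 − £88.87 = £108.05. Break-even units = £3,329,300 ÷ £108.05 = 30,812.59; break-even revenue = 30,812.59 × £196.92 = £6,067,614.59.
Current sales = 60,550 × £196.92 = £11,923,506.00.
Margin of safety = £11,923,506.00 − £6,067,614.59 = £5,855,891.

£5,855,891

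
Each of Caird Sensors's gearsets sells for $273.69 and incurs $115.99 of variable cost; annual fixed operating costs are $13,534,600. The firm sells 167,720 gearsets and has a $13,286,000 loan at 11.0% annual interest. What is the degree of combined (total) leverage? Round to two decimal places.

Total contribution margin = 167,720 × $157.70 = $26,449,444.00.
EBIT = $26,449,444.00 − $13,534,600 = $12,914,844.00. Interest = $1,461,460.00.
DOL = $26,449,444.00 ÷ $12,914,844.00 = 2.0480; DFL = $12,914,844.00 ÷ $11,453,384.00 = 1.1276.
DCL = DOL × DFL = 2.0480 × 1.1276 = 2.3093.

2.31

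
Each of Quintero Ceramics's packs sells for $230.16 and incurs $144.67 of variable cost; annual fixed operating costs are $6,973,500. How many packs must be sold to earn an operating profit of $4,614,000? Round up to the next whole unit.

Unit CM = price − variable cost = $230.16 − $144.67 = $85.49.
Units = (FC + target) / CM = ($6,973,500 + $4,614,000) / $85.49 = 135,542.17, so 135,543 packs.

135,543 packs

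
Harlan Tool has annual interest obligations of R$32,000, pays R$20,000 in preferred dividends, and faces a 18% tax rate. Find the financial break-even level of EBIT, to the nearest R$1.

Grossing the preferred dividend up to pre-tax terms: R$20,000 / (1 − 0.18) = R$24,390.24.
EPS = 0 when EBIT covers interest plus the pre-tax preferred burden: R$32,000 + R$24,390.24 = R$56,390.24.

R$56,390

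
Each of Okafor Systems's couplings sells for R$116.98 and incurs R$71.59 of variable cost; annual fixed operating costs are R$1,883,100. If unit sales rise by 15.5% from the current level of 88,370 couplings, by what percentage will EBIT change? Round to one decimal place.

+29.2%

At 88,370 units, contribution = 88,370 × R$45.39 = R$4,011,114.30.
EBIT = R$4,011,114.30 − R$1,883,100 = R$2,128,014.30.
So DOL = total CM / EBIT = R$4,011,114.30 / R$2,128,014.30 = 1.8849.
Operating income changes by 1.8849 × +15.5% = +29.2%.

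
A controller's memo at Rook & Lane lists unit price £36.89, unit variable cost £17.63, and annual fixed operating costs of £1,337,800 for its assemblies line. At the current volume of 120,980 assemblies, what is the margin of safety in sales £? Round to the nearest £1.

£1,900,572

Each unit contributes £36.89 − £17.63 = £19.26. Break-even units = £1,337,800 ÷ £19.26 = 69,460.02; break-even revenue = 69,460.02 × £36.89 = £2,562,380.17.
Actual sales revenue = 120,980 × £36.89 = £4,462,952.20.
Margin of safety = £4,462,952.20 − £2,562,380.17 = £1,900,572.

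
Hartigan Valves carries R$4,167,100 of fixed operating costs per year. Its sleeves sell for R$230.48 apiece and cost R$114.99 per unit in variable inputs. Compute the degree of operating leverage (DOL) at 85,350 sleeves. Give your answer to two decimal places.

1.73

At 85,350 units, contribution = 85,350 × R$115.49 = R$9,857,071.50.
EBIT = R$9,857,071.50 − R$4,167,100 = R$5,689,971.50.
DOL = contribution ÷ EBIT = R$9,857,071.50 ÷ R$5,689,971.50 = 1.7324.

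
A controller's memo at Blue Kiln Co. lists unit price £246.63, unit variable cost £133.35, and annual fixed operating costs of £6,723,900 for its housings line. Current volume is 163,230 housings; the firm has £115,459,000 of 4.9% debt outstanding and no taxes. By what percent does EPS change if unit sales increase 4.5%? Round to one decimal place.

+13.6%

Contribution at this volume is 163,230 × £113.28 = £18,490,694.40.
Subtracting fixed costs: EBIT = £18,490,694.40 − £6,723,900 = £11,766,794.40.
After interest of £5,657,491.00, pre-tax earnings = £6,109,303.40.
DCL = total CM / (EBIT − I) = £18,490,694.40 / £6,109,303.40 = 3.0266.
%ΔEPS = DCL × %ΔSales = 3.0266 × +4.5% = +13.6%.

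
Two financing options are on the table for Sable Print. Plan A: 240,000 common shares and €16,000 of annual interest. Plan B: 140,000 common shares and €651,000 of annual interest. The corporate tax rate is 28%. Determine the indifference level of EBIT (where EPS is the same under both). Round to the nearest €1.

€1,540,000

At indifference, (EBIT − 16,000)(1 − t)/240,000 = (EBIT − 651,000)(1 − t)/140,000.
The (1 − t) factor cancels: (EBIT − 16,000) × 140,000 = (EBIT − 651,000) × 240,000.
EBIT × (240,000 − 140,000) = 651,000 × 240,000 − 16,000 × 140,000 = 154,000,000,000, so EBIT = 154,000,000,000 ÷ 100,000 = 1,540,000.00.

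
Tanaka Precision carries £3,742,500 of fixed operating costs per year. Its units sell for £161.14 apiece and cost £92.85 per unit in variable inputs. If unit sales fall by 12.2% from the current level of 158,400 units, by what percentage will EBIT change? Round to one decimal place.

-18.7%

Contribution at this volume is 158,400 × £68.29 = £10,817,136.00.
EBIT = £10,817,136.00 − £3,742,500 = £7,074,636.00.
So DOL = total CM / EBIT = £10,817,136.00 / £7,074,636.00 = 1.5290.
%ΔEBIT = DOL × %ΔSales = 1.5290 × -12.2% = -18.7%.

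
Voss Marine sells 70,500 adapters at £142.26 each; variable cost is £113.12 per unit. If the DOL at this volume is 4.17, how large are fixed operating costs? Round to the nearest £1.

£1,561,715

Contribution at this volume is 70,500 × £29.14 = £2,054,370.00.
DOL = contribution / EBIT, so EBIT = £2,054,370.00 / 4.17 = £492,654.68.
Fixed costs = CM − EBIT = £2,054,370.00 − £492,654.68 = £1,561,715.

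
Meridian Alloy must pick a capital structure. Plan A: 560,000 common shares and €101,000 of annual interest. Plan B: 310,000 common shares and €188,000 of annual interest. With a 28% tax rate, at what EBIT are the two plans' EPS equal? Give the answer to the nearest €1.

Set EPS_A = EPS_B: (EBIT − €101,000)(1 − 0.28) ÷ 560,000 = (EBIT − €188,000)(1 − 0.28) ÷ 310,000.
The (1 − t) factor cancels: (EBIT − 101,000) × 310,000 = (EBIT − 188,000) × 560,000.
Solving, EBIT = (188,000·560,000 − 101,000·310,000) / (560,000 − 310,000) = 73,970,000,000 / 250,000 = 295,880.00.

€295,880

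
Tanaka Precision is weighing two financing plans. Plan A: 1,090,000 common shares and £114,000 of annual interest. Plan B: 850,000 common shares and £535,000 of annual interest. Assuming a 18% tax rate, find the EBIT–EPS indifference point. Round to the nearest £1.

Set EPS_A = EPS_B: (EBIT − £114,000)(1 − 0.18) ÷ 1,090,000 = (EBIT − £535,000)(1 − 0.18) ÷ 850,000.
Cancelling (1 − t) and cross-multiplying: 850,000·(EBIT − 114,000) = 1,090,000·(EBIT − 535,000).
EBIT × (1,090,000 − 850,000) = 535,000 × 1,090,000 − 114,000 × 850,000 = 486,250,000,000, so EBIT = 486,250,000,000 ÷ 240,000 = 2,026,041.67.

£2,026,042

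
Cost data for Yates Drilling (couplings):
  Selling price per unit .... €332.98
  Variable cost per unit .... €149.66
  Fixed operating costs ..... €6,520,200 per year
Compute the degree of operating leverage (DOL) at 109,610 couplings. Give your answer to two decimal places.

1.48

At 109,610 units, contribution = 109,610 × €183.32 = €20,093,705.20.
EBIT = €20,093,705.20 − €6,520,200 = €13,573,505.20.
Degree of operating leverage = €20,093,705.20 / €13,573,505.20 = 1.4804.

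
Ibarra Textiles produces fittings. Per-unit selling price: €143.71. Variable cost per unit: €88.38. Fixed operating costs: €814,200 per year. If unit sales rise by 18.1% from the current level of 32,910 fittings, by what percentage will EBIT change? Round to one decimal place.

+32.7%

At 32,910 units, contribution = 32,910 × €55.33 = €1,820,910.30.
Operating income = contribution − fixed costs = €1,820,910.30 − €814,200 = €1,006,710.30.
Degree of operating leverage = €1,820,910.30 / €1,006,710.30 = 1.8088.
%ΔEBIT = DOL × %ΔSales = 1.8088 × +18.1% = +32.7%.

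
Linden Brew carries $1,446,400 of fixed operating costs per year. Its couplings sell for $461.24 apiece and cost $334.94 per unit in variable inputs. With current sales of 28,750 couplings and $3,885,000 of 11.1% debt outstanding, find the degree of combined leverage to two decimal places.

2.07

Total contribution margin = 28,750 × $126.30 = $3,631,125.00.
Operating income = contribution − fixed costs = $3,631,125.00 − $1,446,400 = $2,184,725.00. Interest = $431,235.00.
DOL = $3,631,125.00 ÷ $2,184,725.00 = 1.6621; DFL = $2,184,725.00 ÷ $1,753,490.00 = 1.2459.
Combined leverage = 1.6621 × 1.2459 = 2.0708.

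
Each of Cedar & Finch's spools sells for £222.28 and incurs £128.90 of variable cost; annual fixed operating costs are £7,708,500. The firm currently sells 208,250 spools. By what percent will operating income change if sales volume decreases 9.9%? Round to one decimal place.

Contribution at this volume is 208,250 × £93.38 = £19,446,385.00.
EBIT = £19,446,385.00 − £7,708,500 = £11,737,885.00.
DOL = contribution ÷ EBIT = £19,446,385.00 ÷ £11,737,885.00 = 1.6567.
So EBIT moves 1.6567 × (-9.9%) = -16.4%.

-16.4%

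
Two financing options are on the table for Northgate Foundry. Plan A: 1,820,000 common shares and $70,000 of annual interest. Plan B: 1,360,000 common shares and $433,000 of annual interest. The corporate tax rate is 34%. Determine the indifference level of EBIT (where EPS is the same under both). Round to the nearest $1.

At indifference, (EBIT − 70,000)(1 − t)/1,820,000 = (EBIT − 433,000)(1 − t)/1,360,000.
Cancelling (1 − t) and cross-multiplying: 1,360,000·(EBIT − 70,000) = 1,820,000·(EBIT − 433,000).
Solving, EBIT = (433,000·1,820,000 − 70,000·1,360,000) / (1,820,000 − 1,360,000) = 692,860,000,000 / 460,000 = 1,506,217.39.

$1,506,217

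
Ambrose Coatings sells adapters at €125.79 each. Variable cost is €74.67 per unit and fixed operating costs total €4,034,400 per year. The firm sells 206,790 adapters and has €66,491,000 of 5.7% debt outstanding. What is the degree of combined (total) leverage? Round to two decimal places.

Contribution at this volume is 206,790 × €51.12 = €10,571,104.80.
EBIT = €10,571,104.80 − €4,034,400 = €6,536,704.80. Interest = €3,789,987.00, so EBIT − I = €2,746,717.80.
DCL = contribution ÷ (EBIT − I) = €10,571,104.80 ÷ €2,746,717.80 = 3.8486.

3.85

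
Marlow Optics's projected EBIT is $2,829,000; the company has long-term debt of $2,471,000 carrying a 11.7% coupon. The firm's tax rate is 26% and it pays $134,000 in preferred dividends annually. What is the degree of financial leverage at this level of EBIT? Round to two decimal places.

Annual interest charges come to $289,107.00.
Pre-tax preferred-dividend burden = $134,000 ÷ (1 − 0.26) = $181,081.08.
DFL = EBIT ÷ [EBIT − I − D_p/(1−t)] = $2,829,000 ÷ [$2,829,000 − $289,107.00 − $181,081.08] = $2,829,000 ÷ $2,358,811.92 = 1.1993.

1.20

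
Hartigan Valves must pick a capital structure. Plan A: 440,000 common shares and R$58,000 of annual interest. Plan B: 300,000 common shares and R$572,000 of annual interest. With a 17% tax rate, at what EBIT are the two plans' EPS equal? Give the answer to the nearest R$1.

R$1,673,429

At indifference, (EBIT − 58,000)(1 − t)/440,000 = (EBIT − 572,000)(1 − t)/300,000.
The (1 − t) factor cancels: (EBIT − 58,000) × 300,000 = (EBIT − 572,000) × 440,000.
EBIT × (440,000 − 300,000) = 572,000 × 440,000 − 58,000 × 300,000 = 234,280,000,000, so EBIT = 234,280,000,000 ÷ 140,000 = 1,673,428.57.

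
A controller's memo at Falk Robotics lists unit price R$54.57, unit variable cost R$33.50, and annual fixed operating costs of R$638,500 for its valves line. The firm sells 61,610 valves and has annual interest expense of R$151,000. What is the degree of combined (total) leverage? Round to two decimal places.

2.55

Contribution at this volume is 61,610 × R$21.07 = R$1,298,122.70.
Subtracting fixed costs: EBIT = R$1,298,122.70 − R$638,500 = R$659,622.70. Interest = R$151,000.00.
DOL = R$1,298,122.70 ÷ R$659,622.70 = 1.9680; DFL = R$659,622.70 ÷ R$508,622.70 = 1.2969.
DCL = DOL × DFL = 1.9680 × 1.2969 = 2.5523.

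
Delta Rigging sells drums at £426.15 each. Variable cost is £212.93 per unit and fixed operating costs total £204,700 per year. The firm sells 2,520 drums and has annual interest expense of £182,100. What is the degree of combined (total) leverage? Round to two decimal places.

Contribution at this volume is 2,520 × £213.22 = £537,314.40.
Operating income = contribution − fixed costs = £537,314.40 − £204,700 = £332,614.40. Interest = £182,100.00.
DOL = £537,314.40 ÷ £332,614.40 = 1.6154; DFL = £332,614.40 ÷ £150,514.40 = 2.2099.
Combined leverage = 1.6154 × 2.2099 = 3.5699.

3.57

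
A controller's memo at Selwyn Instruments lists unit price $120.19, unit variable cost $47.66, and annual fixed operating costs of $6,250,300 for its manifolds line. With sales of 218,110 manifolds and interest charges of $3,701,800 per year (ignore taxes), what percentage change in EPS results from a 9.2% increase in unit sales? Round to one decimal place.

At 218,110 units, contribution = 218,110 × $72.53 = $15,819,518.30.
Subtracting fixed costs: EBIT = $15,819,518.30 − $6,250,300 = $9,569,218.30.
Interest = $3,701,800.00, so EBIT − I = $5,867,418.30.
Degree of combined leverage = contribution ÷ (EBIT − I) = $15,819,518.30 ÷ $5,867,418.30 = 2.6962.
%ΔEPS = DCL × %ΔSales = 2.6962 × +9.2% = +24.8%.

+24.8%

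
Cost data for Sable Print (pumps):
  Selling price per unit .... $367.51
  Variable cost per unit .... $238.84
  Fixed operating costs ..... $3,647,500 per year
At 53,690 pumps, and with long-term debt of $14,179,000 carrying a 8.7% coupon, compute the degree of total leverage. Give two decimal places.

3.41

At 53,690 units, contribution = 53,690 × $128.67 = $6,908,292.30.
EBIT = $6,908,292.30 − $3,647,500 = $3,260,792.30. Interest = $1,233,573.00, so EBIT − I = $2,027,219.30.
DCL = contribution ÷ (EBIT − I) = $6,908,292.30 ÷ $2,027,219.30 = 3.4078.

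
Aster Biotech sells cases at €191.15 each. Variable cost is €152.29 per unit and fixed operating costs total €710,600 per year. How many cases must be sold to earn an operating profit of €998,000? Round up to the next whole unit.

Unit CM = price − variable cost = €191.15 − €152.29 = €38.86.
Required volume = (fixed costs + target profit) ÷ CM = (€710,600 + €998,000) ÷ €38.86 = 43,968.09, so 43,969 cases.

43,969 cases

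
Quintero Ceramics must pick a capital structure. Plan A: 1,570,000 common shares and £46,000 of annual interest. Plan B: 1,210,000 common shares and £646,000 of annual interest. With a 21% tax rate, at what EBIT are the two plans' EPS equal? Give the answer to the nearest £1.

At indifference, (EBIT − 46,000)(1 − t)/1,570,000 = (EBIT − 646,000)(1 − t)/1,210,000.
The (1 − t) factor cancels: (EBIT − 46,000) × 1,210,000 = (EBIT − 646,000) × 1,570,000.
Solving, EBIT = (646,000·1,570,000 − 46,000·1,210,000) / (1,570,000 − 1,210,000) = 958,560,000,000 / 360,000 = 2,662,666.67.

£2,662,667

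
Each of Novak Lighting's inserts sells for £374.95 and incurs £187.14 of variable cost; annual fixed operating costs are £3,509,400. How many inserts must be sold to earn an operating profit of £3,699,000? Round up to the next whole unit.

38,382 inserts

Each unit contributes £374.95 − £187.14 = £187.81.
Units = (FC + target) / CM = (£3,509,400 + £3,699,000) / £187.81 = 38,381.34, so 38,382 inserts.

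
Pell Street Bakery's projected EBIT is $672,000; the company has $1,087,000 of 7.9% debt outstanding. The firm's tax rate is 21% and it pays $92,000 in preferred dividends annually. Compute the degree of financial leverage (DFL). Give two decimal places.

Interest = $85,873.00.
Pre-tax preferred-dividend burden = $92,000 ÷ (1 − 0.21) = $116,455.70.
DFL = EBIT ÷ [EBIT − I − D_p/(1−t)] = $672,000 ÷ [$672,000 − $85,873.00 − $116,455.70] = $672,000 ÷ $469,671.30 = 1.4308.

1.43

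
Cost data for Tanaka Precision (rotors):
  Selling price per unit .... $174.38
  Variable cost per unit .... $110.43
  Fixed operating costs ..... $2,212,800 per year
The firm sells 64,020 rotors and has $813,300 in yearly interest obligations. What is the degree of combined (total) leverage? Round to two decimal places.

3.83

Contribution at this volume is 64,020 × $63.95 = $4,094,079.00.
Subtracting fixed costs: EBIT = $4,094,079.00 − $2,212,800 = $1,881,279.00. Interest = $813,300.00.
DOL = $4,094,079.00 ÷ $1,881,279.00 = 2.1762; DFL = $1,881,279.00 ÷ $1,067,979.00 = 1.7615.
Combined leverage = 2.1762 × 1.7615 = 3.8334.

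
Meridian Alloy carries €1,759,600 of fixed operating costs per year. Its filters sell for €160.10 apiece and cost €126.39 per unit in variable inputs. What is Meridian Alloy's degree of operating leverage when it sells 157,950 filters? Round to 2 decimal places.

Contribution at this volume is 157,950 × €33.71 = €5,324,494.50.
Subtracting fixed costs: EBIT = €5,324,494.50 − €1,759,600 = €3,564,894.50.
So DOL = total CM / EBIT = €5,324,494.50 / €3,564,894.50 = 1.4936.

1.49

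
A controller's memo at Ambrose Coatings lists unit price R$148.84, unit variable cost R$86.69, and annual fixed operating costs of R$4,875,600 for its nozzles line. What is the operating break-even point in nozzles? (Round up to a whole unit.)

Each unit contributes R$148.84 − R$86.69 = R$62.15.
Units to break even: R$4,875,600 ÷ R$62.15 = 78,448.91, rounded up to 78,449.

78,449 nozzles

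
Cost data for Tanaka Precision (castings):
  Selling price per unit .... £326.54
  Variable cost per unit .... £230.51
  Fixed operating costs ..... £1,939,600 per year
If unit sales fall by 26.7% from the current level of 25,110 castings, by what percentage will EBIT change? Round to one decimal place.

-136.5%

Total contribution margin = 25,110 × £96.03 = £2,411,313.30.
Subtracting fixed costs: EBIT = £2,411,313.30 − £1,939,600 = £471,713.30.
Degree of operating leverage = £2,411,313.30 / £471,713.30 = 5.1118.
%ΔEBIT = DOL × %ΔSales = 5.1118 × -26.7% = -136.5%.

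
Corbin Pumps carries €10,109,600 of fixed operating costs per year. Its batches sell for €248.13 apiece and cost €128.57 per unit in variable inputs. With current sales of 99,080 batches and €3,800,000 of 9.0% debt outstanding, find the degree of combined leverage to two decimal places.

Contribution at this volume is 99,080 × €119.56 = €11,846,004.80.
EBIT = €11,846,004.80 − €10,109,600 = €1,736,404.80. Interest = €342,000.00, so EBIT − I = €1,394,404.80.
DCL = contribution ÷ (EBIT − I) = €11,846,004.80 ÷ €1,394,404.80 = 8.4954.

8.50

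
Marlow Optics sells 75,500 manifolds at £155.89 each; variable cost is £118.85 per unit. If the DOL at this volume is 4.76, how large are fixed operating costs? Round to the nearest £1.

£2,209,016

Contribution at this volume is 75,500 × £37.04 = £2,796,520.00.
Since DOL = CM ÷ EBIT, EBIT = £2,796,520.00 ÷ 4.76 = £587,504.20.
And FC = contribution − EBIT = £2,796,520.00 − £587,504.20 = £2,209,016.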